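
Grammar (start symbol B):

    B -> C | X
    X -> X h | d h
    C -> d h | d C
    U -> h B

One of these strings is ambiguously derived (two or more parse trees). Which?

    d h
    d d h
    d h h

d h

d h: 2 trees
d d h: 1 tree
d h h: 1 tree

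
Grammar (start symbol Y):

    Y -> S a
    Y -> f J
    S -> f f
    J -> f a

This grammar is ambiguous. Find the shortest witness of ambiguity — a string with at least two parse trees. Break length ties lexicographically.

f f a

length 3: f f a has 2 parse trees

Two derivations of f f a:
  Y ⇒ S a ⇒ f f a
  Y ⇒ f J ⇒ f f a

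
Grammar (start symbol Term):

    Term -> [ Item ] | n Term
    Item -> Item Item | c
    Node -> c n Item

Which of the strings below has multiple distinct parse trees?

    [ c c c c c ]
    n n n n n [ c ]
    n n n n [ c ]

[ c c c c c ]

[ c c c c c ]: 14 trees
n n n n n [ c ]: 1 tree
n n n n [ c ]: 1 tree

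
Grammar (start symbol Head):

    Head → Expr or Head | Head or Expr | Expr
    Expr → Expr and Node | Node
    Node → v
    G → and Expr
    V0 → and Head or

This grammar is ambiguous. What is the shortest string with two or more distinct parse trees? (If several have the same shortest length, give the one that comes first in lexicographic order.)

v or v

length 1: no string has ≥2 trees
length 3: v or v has 2 parse trees

Two derivations of v or v:
  Head ⇒ Expr or Head ⇒ Node or Head ⇒ v or Head ⇒ v or Expr ⇒ v or Node ⇒ v or v
  Head ⇒ Head or Expr ⇒ Expr or Expr ⇒ Node or Expr ⇒ v or Expr ⇒ v or Node ⇒ v or v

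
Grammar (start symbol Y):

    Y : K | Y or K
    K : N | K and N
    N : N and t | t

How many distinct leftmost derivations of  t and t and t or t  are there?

4

Parse trees for t and t and t or t:
  [Y [Y [K [N [N [N t] and t] and t]]] or [K [N t]]]
  [Y [Y [K [K [N t]] and [N [N t] and t]]] or [K [N t]]]
  [Y [Y [K [K [N [N t] and t]] and [N t]]] or [K [N t]]]
  [Y [Y [K [K [K [N t]] and [N t]] and [N t]]] or [K [N t]]]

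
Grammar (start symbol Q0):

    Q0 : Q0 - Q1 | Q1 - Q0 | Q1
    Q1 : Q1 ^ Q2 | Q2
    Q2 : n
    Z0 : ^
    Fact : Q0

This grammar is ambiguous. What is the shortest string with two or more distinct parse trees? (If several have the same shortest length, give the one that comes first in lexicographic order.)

length 1: no string has ≥2 trees
length 3: n - n has 2 parse trees

Two derivations of n - n:
  Q0 ⇒ Q0 - Q1 ⇒ Q1 - Q1 ⇒ Q2 - Q1 ⇒ n - Q1 ⇒ n - Q2 ⇒ n - n
  Q0 ⇒ Q1 - Q0 ⇒ Q2 - Q0 ⇒ n - Q0 ⇒ n - Q1 ⇒ n - Q2 ⇒ n - n

n - n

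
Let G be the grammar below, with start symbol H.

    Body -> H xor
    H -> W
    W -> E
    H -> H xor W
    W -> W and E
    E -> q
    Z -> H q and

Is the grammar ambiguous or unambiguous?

Unambiguous

Only H, W, E are reachable from H; ignoring the rest: This is a standard precedence ladder (H over W over E), with each level left-recursive on its own operator ('xor' at H, 'and' at W). That structure is LR(1), hence unambiguous.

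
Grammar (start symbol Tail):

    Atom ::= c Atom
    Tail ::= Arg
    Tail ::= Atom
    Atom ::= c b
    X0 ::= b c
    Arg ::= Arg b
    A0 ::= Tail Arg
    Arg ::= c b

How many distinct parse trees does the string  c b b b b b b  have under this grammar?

Parse trees for c b b b b b b:
  [Tail [Arg [Arg [Arg [Arg [Arg [Arg c b] b] b] b] b] b]]

1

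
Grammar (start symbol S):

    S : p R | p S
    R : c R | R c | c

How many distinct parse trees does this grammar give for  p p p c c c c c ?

16

Parse trees for p p p c c c c c (showing first 6 of 16):
  [S p [S p [S p [R c [R c [R c [R c [R c]]]]]]]]
  [S p [S p [S p [R c [R c [R c [R [R c] c]]]]]]]
  [S p [S p [S p [R c [R c [R [R c [R c]] c]]]]]]
  [S p [S p [S p [R c [R c [R [R [R c] c] c]]]]]]
  [S p [S p [S p [R c [R [R c [R c [R c]]] c]]]]]
  [S p [S p [S p [R c [R [R c [R [R c] c]] c]]]]]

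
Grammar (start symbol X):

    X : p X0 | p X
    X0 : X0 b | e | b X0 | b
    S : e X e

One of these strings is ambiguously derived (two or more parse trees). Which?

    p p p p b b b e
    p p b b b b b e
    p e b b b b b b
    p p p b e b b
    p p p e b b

p p p b e b b

p p p p b b b e: 1 tree
p p b b b b b e: 1 tree
p e b b b b b b: 1 tree
p p p b e b b: 3 trees
p p p e b b: 1 tree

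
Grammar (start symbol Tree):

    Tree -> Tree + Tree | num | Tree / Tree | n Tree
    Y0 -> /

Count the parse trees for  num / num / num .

2

Parse trees for num / num / num:
  [Tree [Tree num] / [Tree [Tree num] / [Tree num]]]
  [Tree [Tree [Tree num] / [Tree num]] / [Tree num]]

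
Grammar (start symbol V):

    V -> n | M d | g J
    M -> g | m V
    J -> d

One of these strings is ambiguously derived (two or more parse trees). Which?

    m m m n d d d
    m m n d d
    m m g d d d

m m g d d d

m m m n d d d: 1 tree
m m n d d: 1 tree
m m g d d d: 2 trees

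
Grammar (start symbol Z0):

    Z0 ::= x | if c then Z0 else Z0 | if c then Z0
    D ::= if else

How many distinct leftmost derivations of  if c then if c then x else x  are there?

Parse trees for if c then if c then x else x:
  [Z0 if c then [Z0 if c then [Z0 x]] else [Z0 x]]
  [Z0 if c then [Z0 if c then [Z0 x] else [Z0 x]]]

2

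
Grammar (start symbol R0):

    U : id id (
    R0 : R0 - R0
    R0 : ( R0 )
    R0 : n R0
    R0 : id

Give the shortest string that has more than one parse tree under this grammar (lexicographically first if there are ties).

length 1: no string has ≥2 trees
length 2: no string has ≥2 trees
length 3: no string has ≥2 trees
length 4: n id - id has 2 parse trees

Two derivations of n id - id:
  R0 ⇒ R0 - R0 ⇒ n R0 - R0 ⇒ n id - R0 ⇒ n id - id
  R0 ⇒ n R0 ⇒ n R0 - R0 ⇒ n id - R0 ⇒ n id - id

n id - id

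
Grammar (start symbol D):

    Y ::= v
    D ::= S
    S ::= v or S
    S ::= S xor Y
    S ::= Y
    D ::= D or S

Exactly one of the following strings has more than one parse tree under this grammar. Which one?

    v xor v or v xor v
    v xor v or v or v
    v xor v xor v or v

v xor v or v xor v: 1 tree
v xor v or v or v: 2 trees
v xor v xor v or v: 1 tree

v xor v or v or v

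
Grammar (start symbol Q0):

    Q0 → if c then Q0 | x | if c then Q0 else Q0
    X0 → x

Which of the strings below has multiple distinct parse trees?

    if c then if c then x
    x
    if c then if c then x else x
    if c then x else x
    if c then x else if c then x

if c then if c then x: 1 tree
x: 1 tree
if c then if c then x else x: 2 trees
if c then x else x: 1 tree
if c then x else if c then x: 1 tree

if c then if c then x else x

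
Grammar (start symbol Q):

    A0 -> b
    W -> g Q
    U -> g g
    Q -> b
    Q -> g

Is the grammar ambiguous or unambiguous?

Unambiguous

Only Q is reachable from Q; ignoring the rest: The reachable rules are right-linear with at most one rule per (nonterminal, next-terminal) pair. Each input token forces the next rule, so parsing is deterministic.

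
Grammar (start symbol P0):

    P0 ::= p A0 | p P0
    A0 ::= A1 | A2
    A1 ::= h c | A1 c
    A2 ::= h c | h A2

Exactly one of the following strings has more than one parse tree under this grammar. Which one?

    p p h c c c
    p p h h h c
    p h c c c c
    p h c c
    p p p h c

p p p h c

p p h c c c: 1 tree
p p h h h c: 1 tree
p h c c c c: 1 tree
p h c c: 1 tree
p p p h c: 2 trees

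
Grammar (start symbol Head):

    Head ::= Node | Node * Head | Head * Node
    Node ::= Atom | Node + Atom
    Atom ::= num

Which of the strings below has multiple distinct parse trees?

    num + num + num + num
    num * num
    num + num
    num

num * num

num + num + num + num: 1 tree
num * num: 2 trees
num + num: 1 tree
num: 1 tree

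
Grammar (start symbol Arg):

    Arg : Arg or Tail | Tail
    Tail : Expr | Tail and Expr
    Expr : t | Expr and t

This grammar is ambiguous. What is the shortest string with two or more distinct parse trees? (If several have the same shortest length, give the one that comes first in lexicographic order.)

length 1: no string has ≥2 trees
length 3: t and t has 2 parse trees

Two derivations of t and t:
  Arg ⇒ Tail ⇒ Expr ⇒ Expr and t ⇒ t and t
  Arg ⇒ Tail ⇒ Tail and Expr ⇒ Expr and Expr ⇒ t and Expr ⇒ t and t

t and t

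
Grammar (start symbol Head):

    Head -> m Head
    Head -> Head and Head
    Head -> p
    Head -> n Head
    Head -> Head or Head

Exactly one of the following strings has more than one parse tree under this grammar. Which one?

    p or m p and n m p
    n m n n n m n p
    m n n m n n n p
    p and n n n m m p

p or m p and n m p

p or m p and n m p: 3 trees
n m n n n m n p: 1 tree
m n n m n n n p: 1 tree
p and n n n m m p: 1 tree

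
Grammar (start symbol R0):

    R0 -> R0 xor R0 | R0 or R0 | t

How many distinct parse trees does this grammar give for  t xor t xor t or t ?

5

Parse trees for t xor t xor t or t:
  [R0 [R0 t] xor [R0 [R0 t] xor [R0 [R0 t] or [R0 t]]]]
  [R0 [R0 t] xor [R0 [R0 [R0 t] xor [R0 t]] or [R0 t]]]
  [R0 [R0 [R0 t] xor [R0 t]] xor [R0 [R0 t] or [R0 t]]]
  [R0 [R0 [R0 t] xor [R0 [R0 t] xor [R0 t]]] or [R0 t]]
  [R0 [R0 [R0 [R0 t] xor [R0 t]] xor [R0 t]] or [R0 t]]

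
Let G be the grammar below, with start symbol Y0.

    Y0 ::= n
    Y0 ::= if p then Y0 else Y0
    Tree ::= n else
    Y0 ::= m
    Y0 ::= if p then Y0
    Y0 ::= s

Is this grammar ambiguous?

Ambiguous

Witness: if p then if p then m else m

Derivation 1: Y0 ⇒ if p then Y0 else Y0 ⇒ if p then if p then Y0 else Y0 ⇒ if p then if p then m else Y0 ⇒ if p then if p then m else m
Derivation 2: Y0 ⇒ if p then Y0 ⇒ if p then if p then Y0 else Y0 ⇒ if p then if p then m else Y0 ⇒ if p then if p then m else m

Two distinct leftmost derivations for the same string.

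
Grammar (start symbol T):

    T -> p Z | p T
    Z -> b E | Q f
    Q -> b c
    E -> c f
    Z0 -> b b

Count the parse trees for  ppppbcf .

2

Parse trees for ppppbcf:
  [T p [T p [T p [T p [Z b [E c f]]]]]]
  [T p [T p [T p [T p [Z [Q b c] f]]]]]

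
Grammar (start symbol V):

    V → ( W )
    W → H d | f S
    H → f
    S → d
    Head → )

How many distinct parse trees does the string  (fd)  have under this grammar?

Parse trees for (fd):
  [V ( [W [H f] d] )]
  [V ( [W f [S d]] )]

2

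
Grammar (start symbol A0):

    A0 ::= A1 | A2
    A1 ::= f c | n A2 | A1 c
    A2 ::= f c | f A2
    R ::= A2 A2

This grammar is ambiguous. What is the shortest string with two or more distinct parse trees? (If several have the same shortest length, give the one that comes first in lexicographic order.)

f c

length 2: f c has 2 parse trees

Two derivations of f c:
  A0 ⇒ A1 ⇒ f c
  A0 ⇒ A2 ⇒ f c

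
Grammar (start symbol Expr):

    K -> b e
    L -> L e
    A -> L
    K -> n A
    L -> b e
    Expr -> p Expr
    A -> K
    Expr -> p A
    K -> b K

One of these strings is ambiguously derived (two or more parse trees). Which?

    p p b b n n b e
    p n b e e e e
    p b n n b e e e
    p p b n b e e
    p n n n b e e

p p b b n n b e: 2 trees
p n b e e e e: 1 tree
p b n n b e e e: 1 tree
p p b n b e e: 1 tree
p n n n b e e: 1 tree

p p b b n n b e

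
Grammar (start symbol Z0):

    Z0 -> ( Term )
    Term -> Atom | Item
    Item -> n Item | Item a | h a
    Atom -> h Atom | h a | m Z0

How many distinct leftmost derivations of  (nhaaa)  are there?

3

Parse trees for (nhaaa):
  [Z0 ( [Term [Item n [Item [Item [Item h a] a] a]]] )]
  [Z0 ( [Term [Item [Item n [Item [Item h a] a]] a]] )]
  [Z0 ( [Term [Item [Item [Item n [Item h a]] a] a]] )]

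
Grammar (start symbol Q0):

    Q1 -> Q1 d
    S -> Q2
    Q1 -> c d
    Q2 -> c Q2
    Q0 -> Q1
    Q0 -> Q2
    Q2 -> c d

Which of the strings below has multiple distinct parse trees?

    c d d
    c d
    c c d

c d

c d d: 1 tree
c d: 2 trees
c c d: 1 tree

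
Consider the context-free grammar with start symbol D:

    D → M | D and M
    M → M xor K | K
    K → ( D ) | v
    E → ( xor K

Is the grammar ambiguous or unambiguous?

Unambiguous

(E is unreachable from D, so its rules don't affect L(D).) D → D and M | M  ;  M → M xor K | K  — a left-associative chain with K at the bottom. Each string factors uniquely by precedence.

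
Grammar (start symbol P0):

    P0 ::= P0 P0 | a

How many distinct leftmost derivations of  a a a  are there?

2

Parse trees for a a a:
  [P0 [P0 a] [P0 [P0 a] [P0 a]]]
  [P0 [P0 [P0 a] [P0 a]] [P0 a]]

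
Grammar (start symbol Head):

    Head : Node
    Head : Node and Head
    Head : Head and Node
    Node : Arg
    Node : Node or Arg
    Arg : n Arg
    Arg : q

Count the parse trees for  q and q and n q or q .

Parse trees for q and q and n q or q:
  [Head [Node [Arg q]] and [Head [Node [Arg q]] and [Head [Node [Node [Arg n [Arg q]]] or [Arg q]]]]]
  [Head [Node [Arg q]] and [Head [Head [Node [Arg q]]] and [Node [Node [Arg n [Arg q]]] or [Arg q]]]]
  [Head [Head [Node [Arg q]] and [Head [Node [Arg q]]]] and [Node [Node [Arg n [Arg q]]] or [Arg q]]]
  [Head [Head [Head [Node [Arg q]]] and [Node [Arg q]]] and [Node [Node [Arg n [Arg q]]] or [Arg q]]]

4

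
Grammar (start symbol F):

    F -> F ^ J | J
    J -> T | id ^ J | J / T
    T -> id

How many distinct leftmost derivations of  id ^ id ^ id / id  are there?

Parse trees for id ^ id ^ id / id:
  [F [F [J [T id]]] ^ [J id ^ [J [J [T id]] / [T id]]]]
  [F [F [J [T id]]] ^ [J [J id ^ [J [T id]]] / [T id]]]
  [F [F [F [J [T id]]] ^ [J [T id]]] ^ [J [J [T id]] / [T id]]]
  [F [F [J id ^ [J [T id]]]] ^ [J [J [T id]] / [T id]]]
  [F [J id ^ [J id ^ [J [J [T id]] / [T id]]]]]
  [F [J id ^ [J [J id ^ [J [T id]]] / [T id]]]]
  [F [J [J id ^ [J id ^ [J [T id]]]] / [T id]]]

7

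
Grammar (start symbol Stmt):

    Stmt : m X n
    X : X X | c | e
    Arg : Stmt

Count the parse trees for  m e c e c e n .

14

Parse trees for m e c e c e n (showing first 6 of 14):
  [Stmt m [X [X e] [X [X c] [X [X e] [X [X c] [X e]]]]] n]
  [Stmt m [X [X e] [X [X c] [X [X [X e] [X c]] [X e]]]] n]
  [Stmt m [X [X e] [X [X [X c] [X e]] [X [X c] [X e]]]] n]
  [Stmt m [X [X e] [X [X [X c] [X [X e] [X c]]] [X e]]] n]
  [Stmt m [X [X e] [X [X [X [X c] [X e]] [X c]] [X e]]] n]
  [Stmt m [X [X [X e] [X c]] [X [X e] [X [X c] [X e]]]] n]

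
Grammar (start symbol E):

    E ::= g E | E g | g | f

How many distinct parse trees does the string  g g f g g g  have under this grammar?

10

Parse trees for g g f g g g (showing first 6 of 10):
  [E g [E g [E [E [E [E f] g] g] g]]]
  [E g [E [E g [E [E [E f] g] g]] g]]
  [E g [E [E [E g [E [E f] g]] g] g]]
  [E g [E [E [E [E g [E f]] g] g] g]]
  [E [E g [E g [E [E [E f] g] g]]] g]
  [E [E g [E [E g [E [E f] g]] g]] g]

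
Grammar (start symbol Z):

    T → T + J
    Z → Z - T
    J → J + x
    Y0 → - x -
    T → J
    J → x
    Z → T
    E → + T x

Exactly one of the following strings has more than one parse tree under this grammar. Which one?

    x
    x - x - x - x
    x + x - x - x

x: 1 tree
x - x - x - x: 1 tree
x + x - x - x: 2 trees

x + x - x - x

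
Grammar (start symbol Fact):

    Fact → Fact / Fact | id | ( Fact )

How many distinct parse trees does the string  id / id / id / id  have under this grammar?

5

Parse trees for id / id / id / id:
  [Fact [Fact id] / [Fact [Fact id] / [Fact [Fact id] / [Fact id]]]]
  [Fact [Fact id] / [Fact [Fact [Fact id] / [Fact id]] / [Fact id]]]
  [Fact [Fact [Fact id] / [Fact id]] / [Fact [Fact id] / [Fact id]]]
  [Fact [Fact [Fact id] / [Fact [Fact id] / [Fact id]]] / [Fact id]]
  [Fact [Fact [Fact [Fact id] / [Fact id]] / [Fact id]] / [Fact id]]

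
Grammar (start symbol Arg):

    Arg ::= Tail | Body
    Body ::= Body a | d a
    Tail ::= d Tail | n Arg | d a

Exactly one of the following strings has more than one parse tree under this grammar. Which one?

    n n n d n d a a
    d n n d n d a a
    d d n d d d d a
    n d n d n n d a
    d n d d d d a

n d n d n n d a

n n n d n d a a: 1 tree
d n n d n d a a: 1 tree
d d n d d d d a: 1 tree
n d n d n n d a: 2 trees
d n d d d d a: 1 tree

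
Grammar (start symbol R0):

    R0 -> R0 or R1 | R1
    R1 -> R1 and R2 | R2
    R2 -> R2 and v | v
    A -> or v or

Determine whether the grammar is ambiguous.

Ambiguous

Witness: v and v

Derivation 1: R0 ⇒ R1 ⇒ R1 and R2 ⇒ R2 and R2 ⇒ v and R2 ⇒ v and v
Derivation 2: R0 ⇒ R1 ⇒ R2 ⇒ R2 and v ⇒ v and v

Two distinct leftmost derivations for the same string.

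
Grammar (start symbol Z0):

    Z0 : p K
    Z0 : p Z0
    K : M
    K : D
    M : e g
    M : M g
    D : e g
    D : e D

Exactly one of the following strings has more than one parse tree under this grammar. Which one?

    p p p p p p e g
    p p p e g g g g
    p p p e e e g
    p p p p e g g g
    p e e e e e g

p p p p p p e g: 2 trees
p p p e g g g g: 1 tree
p p p e e e g: 1 tree
p p p p e g g g: 1 tree
p e e e e e g: 1 tree

p p p p p p e g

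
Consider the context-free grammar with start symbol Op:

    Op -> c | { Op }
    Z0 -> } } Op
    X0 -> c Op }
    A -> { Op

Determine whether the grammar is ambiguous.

Unambiguous

(Z0, X0, A are unreachable from Op, so their rules don't affect L(Op).) Each string is a nest of matched brackets around a single atom. An opening bracket forces the recursive rule; an atom forces the base rule.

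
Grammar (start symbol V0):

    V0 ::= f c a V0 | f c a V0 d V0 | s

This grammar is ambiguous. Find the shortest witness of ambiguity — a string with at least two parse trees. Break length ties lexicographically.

length 1: no string has ≥2 trees
length 4: no string has ≥2 trees
length 6: no string has ≥2 trees
length 7: no string has ≥2 trees
length 9: f c a f c a s d s has 2 parse trees

Two derivations of f c a f c a s d s:
  V0 ⇒ f c a V0 ⇒ f c a f c a V0 d V0 ⇒ f c a f c a s d V0 ⇒ f c a f c a s d s
  V0 ⇒ f c a V0 d V0 ⇒ f c a f c a V0 d V0 ⇒ f c a f c a s d V0 ⇒ f c a f c a s d s

f c a f c a s d s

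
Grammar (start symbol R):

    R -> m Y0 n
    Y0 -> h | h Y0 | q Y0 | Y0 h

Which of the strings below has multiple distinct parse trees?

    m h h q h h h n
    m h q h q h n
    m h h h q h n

m h h q h h h n

m h h q h h h n: 16 trees
m h q h q h n: 1 tree
m h h h q h n: 1 tree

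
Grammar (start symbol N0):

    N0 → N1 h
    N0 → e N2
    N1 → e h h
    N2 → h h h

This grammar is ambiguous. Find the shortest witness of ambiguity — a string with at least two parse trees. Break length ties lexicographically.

e h h h

length 4: e h h h has 2 parse trees

Two derivations of e h h h:
  N0 ⇒ N1 h ⇒ e h h h
  N0 ⇒ e N2 ⇒ e h h h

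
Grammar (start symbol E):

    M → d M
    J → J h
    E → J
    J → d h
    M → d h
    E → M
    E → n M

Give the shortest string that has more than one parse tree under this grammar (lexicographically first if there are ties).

length 2: d h has 2 parse trees

Two derivations of d h:
  E ⇒ J ⇒ d h
  E ⇒ M ⇒ d h

d h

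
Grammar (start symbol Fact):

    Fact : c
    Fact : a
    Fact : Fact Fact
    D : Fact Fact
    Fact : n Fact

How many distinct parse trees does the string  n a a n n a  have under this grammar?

Parse trees for n a a n n a:
  [Fact [Fact n [Fact a]] [Fact [Fact a] [Fact n [Fact n [Fact a]]]]]
  [Fact [Fact [Fact n [Fact a]] [Fact a]] [Fact n [Fact n [Fact a]]]]
  [Fact [Fact n [Fact [Fact a] [Fact a]]] [Fact n [Fact n [Fact a]]]]
  [Fact n [Fact [Fact a] [Fact [Fact a] [Fact n [Fact n [Fact a]]]]]]
  [Fact n [Fact [Fact [Fact a] [Fact a]] [Fact n [Fact n [Fact a]]]]]

5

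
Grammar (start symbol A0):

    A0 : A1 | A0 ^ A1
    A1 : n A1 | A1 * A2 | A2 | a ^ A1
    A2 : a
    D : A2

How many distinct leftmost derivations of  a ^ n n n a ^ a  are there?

4

Parse trees for a ^ n n n a ^ a:
  [A0 [A1 a ^ [A1 n [A1 n [A1 n [A1 a ^ [A1 [A2 a]]]]]]]]
  [A0 [A0 [A1 [A2 a]]] ^ [A1 n [A1 n [A1 n [A1 a ^ [A1 [A2 a]]]]]]]
  [A0 [A0 [A1 a ^ [A1 n [A1 n [A1 n [A1 [A2 a]]]]]]] ^ [A1 [A2 a]]]
  [A0 [A0 [A0 [A1 [A2 a]]] ^ [A1 n [A1 n [A1 n [A1 [A2 a]]]]]] ^ [A1 [A2 a]]]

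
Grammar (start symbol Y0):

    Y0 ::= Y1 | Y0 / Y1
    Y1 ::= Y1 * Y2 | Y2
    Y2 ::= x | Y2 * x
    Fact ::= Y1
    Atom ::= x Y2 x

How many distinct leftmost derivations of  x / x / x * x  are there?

Parse trees for x / x / x * x:
  [Y0 [Y0 [Y0 [Y1 [Y2 x]]] / [Y1 [Y2 x]]] / [Y1 [Y1 [Y2 x]] * [Y2 x]]]
  [Y0 [Y0 [Y0 [Y1 [Y2 x]]] / [Y1 [Y2 x]]] / [Y1 [Y2 [Y2 x] * x]]]

2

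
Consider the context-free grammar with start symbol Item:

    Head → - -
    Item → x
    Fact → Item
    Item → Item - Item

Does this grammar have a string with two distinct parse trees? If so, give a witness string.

Witness: x - x - x

Derivation 1: Item ⇒ Item - Item ⇒ x - Item ⇒ x - Item - Item ⇒ x - x - Item ⇒ x - x - x
Derivation 2: Item ⇒ Item - Item ⇒ Item - Item - Item ⇒ x - Item - Item ⇒ x - x - Item ⇒ x - x - x

Two distinct leftmost derivations for the same string.

Ambiguous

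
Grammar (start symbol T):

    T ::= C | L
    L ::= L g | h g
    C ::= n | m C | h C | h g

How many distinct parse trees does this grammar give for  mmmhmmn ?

1

Parse trees for mmmhmmn:
  [T [C m [C m [C m [C h [C m [C m [C n]]]]]]]]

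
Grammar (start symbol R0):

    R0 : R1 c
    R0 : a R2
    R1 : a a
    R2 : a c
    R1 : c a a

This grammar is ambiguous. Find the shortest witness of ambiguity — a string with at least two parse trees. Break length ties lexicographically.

length 3: a a c has 2 parse trees

Two derivations of a a c:
  R0 ⇒ R1 c ⇒ a a c
  R0 ⇒ a R2 ⇒ a a c

a a c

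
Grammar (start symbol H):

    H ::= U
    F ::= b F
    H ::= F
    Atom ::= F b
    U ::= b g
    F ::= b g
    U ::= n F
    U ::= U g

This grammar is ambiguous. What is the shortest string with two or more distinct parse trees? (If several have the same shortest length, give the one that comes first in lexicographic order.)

b g

length 2: b g has 2 parse trees

Two derivations of b g:
  H ⇒ U ⇒ b g
  H ⇒ F ⇒ b g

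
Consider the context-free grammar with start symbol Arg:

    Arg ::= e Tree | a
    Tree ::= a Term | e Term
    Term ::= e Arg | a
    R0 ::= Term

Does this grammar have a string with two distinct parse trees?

Unambiguous

Only Arg, Tree, Term are reachable from Arg; ignoring the rest: Each reachable nonterminal has at most one production per leading terminal, and all productions are right-linear; the derivation is determined token-by-token.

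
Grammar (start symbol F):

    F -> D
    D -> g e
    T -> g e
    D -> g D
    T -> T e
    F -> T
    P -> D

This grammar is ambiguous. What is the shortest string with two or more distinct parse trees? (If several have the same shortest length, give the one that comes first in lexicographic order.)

g e

length 2: g e has 2 parse trees

Two derivations of g e:
  F ⇒ D ⇒ g e
  F ⇒ T ⇒ g e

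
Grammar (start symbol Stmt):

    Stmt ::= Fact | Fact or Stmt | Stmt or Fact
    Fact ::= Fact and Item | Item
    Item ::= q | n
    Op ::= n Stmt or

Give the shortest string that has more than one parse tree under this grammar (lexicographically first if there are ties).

n or n

length 1: no string has ≥2 trees
length 3: n or n has 2 parse trees

Two derivations of n or n:
  Stmt ⇒ Fact or Stmt ⇒ Item or Stmt ⇒ n or Stmt ⇒ n or Fact ⇒ n or Item ⇒ n or n
  Stmt ⇒ Stmt or Fact ⇒ Fact or Fact ⇒ Item or Fact ⇒ n or Fact ⇒ n or Item ⇒ n or n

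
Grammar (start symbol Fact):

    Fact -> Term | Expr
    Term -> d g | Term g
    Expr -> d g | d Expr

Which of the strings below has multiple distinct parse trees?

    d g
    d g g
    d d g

d g: 2 trees
d g g: 1 tree
d d g: 1 tree

d g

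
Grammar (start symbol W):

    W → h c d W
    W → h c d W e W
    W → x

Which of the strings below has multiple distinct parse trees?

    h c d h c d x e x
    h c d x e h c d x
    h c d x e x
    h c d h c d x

h c d h c d x e x

h c d h c d x e x: 2 trees
h c d x e h c d x: 1 tree
h c d x e x: 1 tree
h c d h c d x: 1 tree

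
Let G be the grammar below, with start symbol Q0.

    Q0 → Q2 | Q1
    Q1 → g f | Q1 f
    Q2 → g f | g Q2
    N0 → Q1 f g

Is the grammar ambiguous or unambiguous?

Ambiguous

Witness: g f

Derivation 1: Q0 ⇒ Q2 ⇒ g f
Derivation 2: Q0 ⇒ Q1 ⇒ g f

Two distinct leftmost derivations for the same string.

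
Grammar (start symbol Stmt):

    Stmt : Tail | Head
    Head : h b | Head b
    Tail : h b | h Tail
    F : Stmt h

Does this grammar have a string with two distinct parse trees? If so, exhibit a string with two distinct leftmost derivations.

Witness: h b

Derivation 1: Stmt ⇒ Tail ⇒ h b
Derivation 2: Stmt ⇒ Head ⇒ h b

Two distinct leftmost derivations for the same string.

Ambiguous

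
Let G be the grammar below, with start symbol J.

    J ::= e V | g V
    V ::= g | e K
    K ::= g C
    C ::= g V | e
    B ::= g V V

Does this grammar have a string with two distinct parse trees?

Unambiguous

(B is unreachable from J, so its rules don't affect L(J).) Each reachable nonterminal has at most one production per leading terminal, and all productions are right-linear; the derivation is determined token-by-token.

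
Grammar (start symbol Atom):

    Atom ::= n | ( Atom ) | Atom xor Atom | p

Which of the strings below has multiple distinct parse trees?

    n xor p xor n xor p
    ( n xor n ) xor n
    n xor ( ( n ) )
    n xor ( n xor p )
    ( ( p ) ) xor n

n xor p xor n xor p: 5 trees
( n xor n ) xor n: 1 tree
n xor ( ( n ) ): 1 tree
n xor ( n xor p ): 1 tree
( ( p ) ) xor n: 1 tree

n xor p xor n xor p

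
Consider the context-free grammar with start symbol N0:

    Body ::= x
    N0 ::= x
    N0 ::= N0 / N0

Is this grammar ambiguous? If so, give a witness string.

Ambiguous

Witness: x / x / x

Derivation 1: N0 ⇒ N0 / N0 ⇒ x / N0 ⇒ x / N0 / N0 ⇒ x / x / N0 ⇒ x / x / x
Derivation 2: N0 ⇒ N0 / N0 ⇒ N0 / N0 / N0 ⇒ x / N0 / N0 ⇒ x / x / N0 ⇒ x / x / x

Two distinct leftmost derivations for the same string.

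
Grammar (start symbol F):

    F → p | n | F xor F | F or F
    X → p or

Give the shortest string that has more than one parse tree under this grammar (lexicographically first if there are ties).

length 1: no string has ≥2 trees
length 3: no string has ≥2 trees
length 5: n or n or n has 2 parse trees

Two derivations of n or n or n:
  F ⇒ F or F ⇒ n or F ⇒ n or F or F ⇒ n or n or F ⇒ n or n or n
  F ⇒ F or F ⇒ F or F or F ⇒ n or F or F ⇒ n or n or F ⇒ n or n or n

n or n or n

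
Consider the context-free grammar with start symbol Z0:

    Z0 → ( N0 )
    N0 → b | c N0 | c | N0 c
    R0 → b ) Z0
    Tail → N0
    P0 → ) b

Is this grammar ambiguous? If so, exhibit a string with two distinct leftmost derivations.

Witness: ( c c )

Derivation 1: Z0 ⇒ ( N0 ) ⇒ ( c N0 ) ⇒ ( c c )
Derivation 2: Z0 ⇒ ( N0 ) ⇒ ( N0 c ) ⇒ ( c c )

Two distinct leftmost derivations for the same string.

Ambiguous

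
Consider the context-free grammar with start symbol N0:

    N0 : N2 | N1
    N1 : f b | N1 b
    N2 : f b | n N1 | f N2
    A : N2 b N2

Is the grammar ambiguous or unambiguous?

Witness: f b

Derivation 1: N0 ⇒ N2 ⇒ f b
Derivation 2: N0 ⇒ N1 ⇒ f b

Two distinct leftmost derivations for the same string.

Ambiguous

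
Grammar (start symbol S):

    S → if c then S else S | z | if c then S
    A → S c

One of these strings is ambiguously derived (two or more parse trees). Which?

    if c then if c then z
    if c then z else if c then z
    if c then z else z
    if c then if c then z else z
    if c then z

if c then if c then z else z

if c then if c then z: 1 tree
if c then z else if c then z: 1 tree
if c then z else z: 1 tree
if c then if c then z else z: 2 trees
if c then z: 1 tree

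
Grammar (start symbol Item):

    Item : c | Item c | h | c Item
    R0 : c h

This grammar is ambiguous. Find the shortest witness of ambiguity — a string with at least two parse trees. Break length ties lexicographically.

length 1: no string has ≥2 trees
length 2: c c has 2 parse trees

Two derivations of c c:
  Item ⇒ Item c ⇒ c c
  Item ⇒ c Item ⇒ c c

c c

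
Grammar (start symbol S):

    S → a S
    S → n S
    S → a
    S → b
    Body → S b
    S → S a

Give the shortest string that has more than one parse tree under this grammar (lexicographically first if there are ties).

length 1: no string has ≥2 trees
length 2: a a has 2 parse trees

Two derivations of a a:
  S ⇒ a S ⇒ a a
  S ⇒ S a ⇒ a a

a a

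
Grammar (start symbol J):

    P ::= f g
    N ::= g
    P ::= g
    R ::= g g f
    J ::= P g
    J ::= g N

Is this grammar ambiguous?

Ambiguous

Witness: g g

Derivation 1: J ⇒ P g ⇒ g g
Derivation 2: J ⇒ g N ⇒ g g

Two distinct leftmost derivations for the same string.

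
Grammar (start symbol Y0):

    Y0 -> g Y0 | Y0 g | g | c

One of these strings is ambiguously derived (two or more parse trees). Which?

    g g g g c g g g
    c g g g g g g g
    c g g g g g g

g g g g c g g g

g g g g c g g g: 35 trees
c g g g g g g g: 1 tree
c g g g g g g: 1 tree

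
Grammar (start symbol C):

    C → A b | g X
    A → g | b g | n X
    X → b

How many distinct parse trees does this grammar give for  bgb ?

Parse trees for bgb:
  [C [A b g] b]

1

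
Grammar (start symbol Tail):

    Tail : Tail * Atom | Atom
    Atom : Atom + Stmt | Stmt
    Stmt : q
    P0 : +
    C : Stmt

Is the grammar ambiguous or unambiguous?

Unambiguous

Only Tail, Atom, Stmt are reachable from Tail; ignoring the rest: The grammar is stratified — Tail handles '*' (left-recursive), Atom handles '+', Stmt atoms. Each operator has a fixed associativity and precedence level, so every string has one parse.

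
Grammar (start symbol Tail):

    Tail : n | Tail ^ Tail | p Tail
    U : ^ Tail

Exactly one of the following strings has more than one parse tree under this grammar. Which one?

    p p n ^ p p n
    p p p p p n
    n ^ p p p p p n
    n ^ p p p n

p p n ^ p p n

p p n ^ p p n: 3 trees
p p p p p n: 1 tree
n ^ p p p p p n: 1 tree
n ^ p p p n: 1 tree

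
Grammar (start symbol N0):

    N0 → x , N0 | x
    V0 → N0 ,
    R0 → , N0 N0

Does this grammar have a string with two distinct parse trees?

Only N0 is reachable from N0; ignoring the rest: The reachable grammar is A → atom sep A | atom. Each atom is followed by either the separator (recurse) or end-of-string (stop) — no choice point.

Unambiguous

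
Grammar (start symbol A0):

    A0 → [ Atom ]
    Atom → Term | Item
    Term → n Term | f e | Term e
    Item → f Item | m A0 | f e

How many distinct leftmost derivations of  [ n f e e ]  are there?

Parse trees for [ n f e e ]:
  [A0 [ [Atom [Term n [Term [Term f e] e]]] ]]
  [A0 [ [Atom [Term [Term n [Term f e]] e]] ]]

2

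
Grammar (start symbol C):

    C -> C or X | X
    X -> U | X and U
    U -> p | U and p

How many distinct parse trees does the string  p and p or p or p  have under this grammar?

2

Parse trees for p and p or p or p:
  [C [C [C [X [U [U p] and p]]] or [X [U p]]] or [X [U p]]]
  [C [C [C [X [X [U p]] and [U p]]] or [X [U p]]] or [X [U p]]]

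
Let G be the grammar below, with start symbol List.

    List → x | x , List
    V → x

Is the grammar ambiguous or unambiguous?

Unambiguous

(V is unreachable from List, so its rules don't affect L(List).) The reachable grammar is A → atom sep A | atom. Each atom is followed by either the separator (recurse) or end-of-string (stop) — no choice point.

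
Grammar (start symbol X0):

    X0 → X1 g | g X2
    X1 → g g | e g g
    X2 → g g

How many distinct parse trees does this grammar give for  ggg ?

Parse trees for ggg:
  [X0 [X1 g g] g]
  [X0 g [X2 g g]]

2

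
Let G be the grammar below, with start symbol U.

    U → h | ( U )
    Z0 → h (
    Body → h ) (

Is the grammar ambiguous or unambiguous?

Unambiguous

Only U is reachable from U; ignoring the rest: L(U) is { openⁿ atom closeⁿ : n ≥ 0 }. The bracket depth fixes n, and the derivation is forced at every step.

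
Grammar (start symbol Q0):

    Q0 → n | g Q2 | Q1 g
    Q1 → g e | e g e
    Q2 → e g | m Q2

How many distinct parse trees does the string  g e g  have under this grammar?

Parse trees for g e g:
  [Q0 g [Q2 e g]]
  [Q0 [Q1 g e] g]

2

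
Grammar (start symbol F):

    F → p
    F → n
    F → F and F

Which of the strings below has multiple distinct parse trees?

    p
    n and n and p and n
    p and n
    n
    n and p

p: 1 tree
n and n and p and n: 5 trees
p and n: 1 tree
n: 1 tree
n and p: 1 tree

n and n and p and n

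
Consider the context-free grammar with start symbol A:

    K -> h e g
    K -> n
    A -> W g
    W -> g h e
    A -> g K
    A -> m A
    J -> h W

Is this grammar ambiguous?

Ambiguous

Witness: g h e g

Derivation 1: A ⇒ W g ⇒ g h e g
Derivation 2: A ⇒ g K ⇒ g h e g

Two distinct leftmost derivations for the same string.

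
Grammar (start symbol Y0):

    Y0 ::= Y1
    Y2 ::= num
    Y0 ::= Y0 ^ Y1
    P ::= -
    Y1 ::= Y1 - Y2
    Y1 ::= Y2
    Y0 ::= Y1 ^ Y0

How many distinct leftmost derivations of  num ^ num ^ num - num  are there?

Parse trees for num ^ num ^ num - num:
  [Y0 [Y0 [Y0 [Y1 [Y2 num]]] ^ [Y1 [Y2 num]]] ^ [Y1 [Y1 [Y2 num]] - [Y2 num]]]
  [Y0 [Y0 [Y1 [Y2 num]] ^ [Y0 [Y1 [Y2 num]]]] ^ [Y1 [Y1 [Y2 num]] - [Y2 num]]]
  [Y0 [Y1 [Y2 num]] ^ [Y0 [Y0 [Y1 [Y2 num]]] ^ [Y1 [Y1 [Y2 num]] - [Y2 num]]]]
  [Y0 [Y1 [Y2 num]] ^ [Y0 [Y1 [Y2 num]] ^ [Y0 [Y1 [Y1 [Y2 num]] - [Y2 num]]]]]

4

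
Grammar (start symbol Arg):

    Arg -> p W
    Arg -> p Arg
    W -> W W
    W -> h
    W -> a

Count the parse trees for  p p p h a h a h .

14

Parse trees for p p p h a h a h (showing first 6 of 14):
  [Arg p [Arg p [Arg p [W [W h] [W [W a] [W [W h] [W [W a] [W h]]]]]]]]
  [Arg p [Arg p [Arg p [W [W h] [W [W a] [W [W [W h] [W a]] [W h]]]]]]]
  [Arg p [Arg p [Arg p [W [W h] [W [W [W a] [W h]] [W [W a] [W h]]]]]]]
  [Arg p [Arg p [Arg p [W [W h] [W [W [W a] [W [W h] [W a]]] [W h]]]]]]
  [Arg p [Arg p [Arg p [W [W h] [W [W [W [W a] [W h]] [W a]] [W h]]]]]]
  [Arg p [Arg p [Arg p [W [W [W h] [W a]] [W [W h] [W [W a] [W h]]]]]]]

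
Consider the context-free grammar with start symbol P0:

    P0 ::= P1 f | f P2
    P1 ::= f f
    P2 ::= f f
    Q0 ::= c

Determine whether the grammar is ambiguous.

Ambiguous

Witness: f f f

Derivation 1: P0 ⇒ P1 f ⇒ f f f
Derivation 2: P0 ⇒ f P2 ⇒ f f f

Two distinct leftmost derivations for the same string.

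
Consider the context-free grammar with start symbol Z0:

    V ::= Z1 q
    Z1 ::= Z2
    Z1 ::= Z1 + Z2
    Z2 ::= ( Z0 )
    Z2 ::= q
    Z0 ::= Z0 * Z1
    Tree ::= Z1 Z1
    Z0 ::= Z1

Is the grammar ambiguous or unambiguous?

(Tree, V are unreachable from Z0, so their rules don't affect L(Z0).) This is a standard precedence ladder (Z0 over Z1 over Z2), with each level left-recursive on its own operator ('*' at Z0, '+' at Z1). That structure is LR(1), hence unambiguous.

Unambiguous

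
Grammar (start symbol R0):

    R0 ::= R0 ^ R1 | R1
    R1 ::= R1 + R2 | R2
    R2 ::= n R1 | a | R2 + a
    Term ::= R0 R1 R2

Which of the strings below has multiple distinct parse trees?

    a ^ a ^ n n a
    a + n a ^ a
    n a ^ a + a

a ^ a ^ n n a: 1 tree
a + n a ^ a: 1 tree
n a ^ a + a: 2 trees

n a ^ a + a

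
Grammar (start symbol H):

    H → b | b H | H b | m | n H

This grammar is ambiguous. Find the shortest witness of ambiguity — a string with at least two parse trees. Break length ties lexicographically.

b b

length 1: no string has ≥2 trees
length 2: b b has 2 parse trees

Two derivations of b b:
  H ⇒ b H ⇒ b b
  H ⇒ H b ⇒ b b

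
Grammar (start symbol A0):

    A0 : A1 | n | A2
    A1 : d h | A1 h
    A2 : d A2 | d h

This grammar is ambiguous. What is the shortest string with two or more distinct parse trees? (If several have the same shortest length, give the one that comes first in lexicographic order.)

length 1: no string has ≥2 trees
length 2: d h has 2 parse trees

Two derivations of d h:
  A0 ⇒ A1 ⇒ d h
  A0 ⇒ A2 ⇒ d h

d h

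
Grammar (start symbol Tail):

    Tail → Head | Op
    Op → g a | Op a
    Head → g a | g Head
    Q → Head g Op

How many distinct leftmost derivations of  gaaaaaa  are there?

1

Parse trees for gaaaaaa:
  [Tail [Op [Op [Op [Op [Op [Op g a] a] a] a] a] a]]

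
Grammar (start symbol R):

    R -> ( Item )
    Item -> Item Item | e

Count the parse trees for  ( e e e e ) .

Parse trees for ( e e e e ):
  [R ( [Item [Item e] [Item [Item e] [Item [Item e] [Item e]]]] )]
  [R ( [Item [Item e] [Item [Item [Item e] [Item e]] [Item e]]] )]
  [R ( [Item [Item [Item e] [Item e]] [Item [Item e] [Item e]]] )]
  [R ( [Item [Item [Item e] [Item [Item e] [Item e]]] [Item e]] )]
  [R ( [Item [Item [Item [Item e] [Item e]] [Item e]] [Item e]] )]

5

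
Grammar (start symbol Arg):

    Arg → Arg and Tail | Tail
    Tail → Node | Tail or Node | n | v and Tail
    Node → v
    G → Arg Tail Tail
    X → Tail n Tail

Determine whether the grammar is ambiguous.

Witness: v and n

Derivation 1: Arg ⇒ Arg and Tail ⇒ Tail and Tail ⇒ Node and Tail ⇒ v and Tail ⇒ v and n
Derivation 2: Arg ⇒ Tail ⇒ v and Tail ⇒ v and n

Two distinct leftmost derivations for the same string.

Ambiguous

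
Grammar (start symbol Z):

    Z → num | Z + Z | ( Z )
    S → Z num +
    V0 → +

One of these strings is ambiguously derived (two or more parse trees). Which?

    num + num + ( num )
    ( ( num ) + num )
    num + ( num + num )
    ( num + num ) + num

num + num + ( num )

num + num + ( num ): 2 trees
( ( num ) + num ): 1 tree
num + ( num + num ): 1 tree
( num + num ) + num: 1 tree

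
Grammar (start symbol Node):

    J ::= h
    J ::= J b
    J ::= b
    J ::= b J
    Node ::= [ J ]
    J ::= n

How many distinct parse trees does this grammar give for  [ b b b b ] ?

8

Parse trees for [ b b b b ]:
  [Node [ [J [J [J [J b] b] b] b] ]]
  [Node [ [J [J [J b [J b]] b] b] ]]
  [Node [ [J [J b [J [J b] b]] b] ]]
  [Node [ [J [J b [J b [J b]]] b] ]]
  [Node [ [J b [J [J [J b] b] b]] ]]
  [Node [ [J b [J [J b [J b]] b]] ]]
  [Node [ [J b [J b [J [J b] b]]] ]]
  [Node [ [J b [J b [J b [J b]]]] ]]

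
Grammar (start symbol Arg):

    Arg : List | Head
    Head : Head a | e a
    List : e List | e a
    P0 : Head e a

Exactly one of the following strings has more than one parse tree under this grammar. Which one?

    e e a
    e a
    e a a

e a

e e a: 1 tree
e a: 2 trees
e a a: 1 tree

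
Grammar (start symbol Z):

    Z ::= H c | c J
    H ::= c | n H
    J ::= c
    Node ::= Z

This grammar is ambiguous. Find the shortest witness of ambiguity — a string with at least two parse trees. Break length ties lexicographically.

c c

length 2: c c has 2 parse trees

Two derivations of c c:
  Z ⇒ H c ⇒ c c
  Z ⇒ c J ⇒ c c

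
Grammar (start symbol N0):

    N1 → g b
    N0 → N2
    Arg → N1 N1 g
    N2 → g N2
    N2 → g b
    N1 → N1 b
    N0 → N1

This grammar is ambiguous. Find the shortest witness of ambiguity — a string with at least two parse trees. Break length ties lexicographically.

length 2: g b has 2 parse trees

Two derivations of g b:
  N0 ⇒ N2 ⇒ g b
  N0 ⇒ N1 ⇒ g b

g b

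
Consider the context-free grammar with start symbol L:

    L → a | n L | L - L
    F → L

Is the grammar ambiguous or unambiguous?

Witness: n a - a

Derivation 1: L ⇒ n L ⇒ n L - L ⇒ n a - L ⇒ n a - a
Derivation 2: L ⇒ L - L ⇒ n L - L ⇒ n a - L ⇒ n a - a

Two distinct leftmost derivations for the same string.

Ambiguous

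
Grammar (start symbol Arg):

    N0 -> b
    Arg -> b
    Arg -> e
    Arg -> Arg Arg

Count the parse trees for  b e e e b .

Parse trees for b e e e b (showing first 6 of 14):
  [Arg [Arg b] [Arg [Arg e] [Arg [Arg e] [Arg [Arg e] [Arg b]]]]]
  [Arg [Arg b] [Arg [Arg e] [Arg [Arg [Arg e] [Arg e]] [Arg b]]]]
  [Arg [Arg b] [Arg [Arg [Arg e] [Arg e]] [Arg [Arg e] [Arg b]]]]
  [Arg [Arg b] [Arg [Arg [Arg e] [Arg [Arg e] [Arg e]]] [Arg b]]]
  [Arg [Arg b] [Arg [Arg [Arg [Arg e] [Arg e]] [Arg e]] [Arg b]]]
  [Arg [Arg [Arg b] [Arg e]] [Arg [Arg e] [Arg [Arg e] [Arg b]]]]

14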